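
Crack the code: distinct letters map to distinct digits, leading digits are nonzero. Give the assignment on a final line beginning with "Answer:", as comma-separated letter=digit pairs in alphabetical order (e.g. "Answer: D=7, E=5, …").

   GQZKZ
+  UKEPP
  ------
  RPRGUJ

Step 1. [col 1: Z + P ≡ J (mod 10)] Z=6 is one option consistent with column 1 (Z + P ≡ J (mod 10), carry-in 0) — take it, so Z=6.
Step 2. [col 1: Z + P ≡ J (mod 10)] column 1 (Z + P ≡ J (mod 10), carry-in 0) doesn't pin P yet; pick P=4 and continue. So P=4.
Step 3. [R] R is the leading digit of a 6-digit sum of two 5-digit numbers; the final carry is exactly 1, so R=1.
Step 4. [col 1: Z + P ≡ J (mod 10)] in column 1 we have Z+P≡J with carry-in 0; given Z=6, P=4 and digits 1,4,6 already taken and all letters distinct, that pins J to 0 ⇒ J=0.
Step 5. [col 2: K + P ≡ U (mod 10)] column 2 (K + P ≡ U (mod 10), carry-in 1) doesn't pin U yet; pick U=8 and continue. So U=8.
Step 6. [col 2: K + P ≡ U (mod 10)] from column 2 (P=4, U=8, carry-in 1, digits 0,1,4,6,8 already taken and all letters distinct): K must equal 3. So K=3.
Step 7. [col 3: Z + E ≡ G (mod 10)] column 3 reads Z+E+carry(0)=G with Z=6; with digits 0,1,3,4,6,8 already taken and all letters distinct, the only value for E is 9 ⇒ E=9.
Step 8. [col 3: Z + E ≡ G (mod 10)] column 3: given Z=6, E=9, carry-in 0, and digits 0,1,3,4,6,8,9 already taken and all letters distinct, Z+E≡G (mod 10) forces G=5 ⇒ G=5.
Step 9. [col 4: Q + K ≡ R (mod 10)] column 4 reads Q+K+carry(1)=R with K=3, R=1; with digits 0,1,3,4,5,6,8,9 already taken and all letters distinct, the only value for Q is 7. So Q=7.

Answer: E=9, G=5, J=0, K=3, P=4, Q=7, R=1, U=8, Z=6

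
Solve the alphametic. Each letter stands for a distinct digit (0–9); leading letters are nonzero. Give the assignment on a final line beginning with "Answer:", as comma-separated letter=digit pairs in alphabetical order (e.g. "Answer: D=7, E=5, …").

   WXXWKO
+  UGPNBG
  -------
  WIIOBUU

Step 1. [W] adding two 6-digit numbers gives at most 6+1 digits, and here it does — W is that final carry and must be 1. So W=1.
Step 2. [col 1: O + G ≡ U (mod 10)] column 1 (O + G ≡ U (mod 10), carry-in 0) doesn't pin O yet; pick O=6 and continue. So O=6.
Step 3. [col 1: O + G ≡ U (mod 10)] no forcing yet in column 1 (carry-in 0); U=8 is free and consistent — try it ⇒ U=8.
Step 4. [col 1: O + G ≡ U (mod 10)] in column 1 we have O+G≡U with carry-in 0; given O=6, U=8 and digits 1,6,8 already taken and all letters distinct, that pins G to 2 ⇒ G=2.
Step 5. [col 2: K + B ≡ U (mod 10)] no forcing yet in column 2 (carry-in 0); K=3 is free and consistent — try it, so K=3.
Step 6. [col 2: K + B ≡ U (mod 10)] in column 2 we have K+B≡U with carry-in 0; given K=3, U=8 and digits 1,2,3,6,8 already taken and all letters distinct, that pins B to 5. So B=5.
Step 7. [col 3: W + N ≡ B (mod 10)] from column 3 (W=1, B=5, carry-in 0, digits 1,2,3,5,6,8 already taken and all letters distinct): N must equal 4. So N=4.
Step 8. [col 4: X + P ≡ O (mod 10)] column 4 (X + P ≡ O (mod 10), carry-in 0) doesn't pin P yet; pick P=9 and continue ⇒ P=9.
Step 9. [col 4: X + P ≡ O (mod 10)] in column 4 we have X+P≡O with carry-in 0; given P=9, O=6 and digits 1,2,3,4,5,6,8,9 already taken and all letters distinct, that pins X to 7 ⇒ X=7.
Step 10. [col 5: X + G ≡ I (mod 10)] column 5 reads X+G+carry(1)=I with X=7, G=2; with digits 1,2,3,4,5,6,7,8,9 already taken and all letters distinct, the only value for I is 0. So I=0.

Answer: B=5, G=2, I=0, K=3, N=4, O=6, P=9, U=8, W=1, X=7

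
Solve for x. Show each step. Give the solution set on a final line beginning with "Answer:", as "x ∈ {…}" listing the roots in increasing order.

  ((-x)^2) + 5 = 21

Step 1. [((-x)^2) + 5 = 21] subtract 5: x sits inside (… + 5), so sub: (-x)^2 = 16.
Step 2. [(-x)^2 = 16] √ both sides: 16 ≥ 0 gives two branches, so sqrt: -x = 4 or -4.
Step 3. [-x = 4 or -4] LHS negated; negate both sides ⇒ neg: x = -4 or 4.

Answer: x ∈ {-4, 4}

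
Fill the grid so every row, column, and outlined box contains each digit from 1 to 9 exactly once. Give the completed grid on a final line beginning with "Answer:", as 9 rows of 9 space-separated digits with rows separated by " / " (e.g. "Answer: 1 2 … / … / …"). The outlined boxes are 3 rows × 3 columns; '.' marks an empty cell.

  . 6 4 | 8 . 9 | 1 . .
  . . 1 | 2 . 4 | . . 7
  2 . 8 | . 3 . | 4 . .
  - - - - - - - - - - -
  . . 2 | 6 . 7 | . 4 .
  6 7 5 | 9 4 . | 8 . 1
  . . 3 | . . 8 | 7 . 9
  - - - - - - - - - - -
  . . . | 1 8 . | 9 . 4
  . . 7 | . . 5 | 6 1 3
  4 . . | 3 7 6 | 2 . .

Step 1. [r1c5∈{5}] r1c5 is down to just 5 ⇒ r1c5=5.
Step 2. [r9c2∈{1,5,8,9}] r9c2 is the only open cell in row 9 admitting 1. So r9c2=1.
Step 3. [r2c8∈{3,5,6,8,9}] 8 has one home in row 2: r2c8, so r2c8=8.
Step 4. [r4c9∈{5}] r4c9's peers cover all but 5 ⇒ r4c9=5.
Step 5. [r2c7∈{3,5}] in col 7, 5 fits only at r2c7. So r2c7=5.
Step 6. [r1c8∈{2,3}] box 3 places 3 nowhere but r1c8. So r1c8=3.
Step 7. [r7c6∈{2}] r7c6's peers cover all but 2 ⇒ r7c6=2.
Step 8. [r7c1∈{3,5}] col 1 places 5 nowhere but r7c1, so r7c1=5.
Step 9. [r6c5∈{1,2}] 2 has one home in col 5: r6c5. So r6c5=2.
Step 10. [r2c1∈{3,9}] col 1 places 3 nowhere but r2c1, so r2c1=3.
Step 11. [r2c2∈{9}] only 9 remains possible at r2c2, so r2c2=9.
Step 12. [r4c1∈{1,8,9}] row 4 places 9 nowhere but r4c1 ⇒ r4c1=9.
Step 13. [r3c8∈{6,9}] row 3 places 9 nowhere but r3c8, so r3c8=9.
Step 14. [r4c2∈{8}] r4c2's peers cover all but 8. So r4c2=8.
Step 15. [r6c2∈{4}] r6c2's peers cover all but 4 ⇒ r6c2=4.
Step 16. [r6c8∈{6}] nothing but 6 survives at r6c8. So r6c8=6.
Step 17. [r5c8∈{2}] r5c8's peers cover all but 2. So r5c8=2.
Step 18. [r8c2∈{2}] r8c2 is down to just 2. So r8c2=2.
Step 19. [r7c2∈{3}] r7c2's peers cover all but 3, so r7c2=3.
Step 20. [r3c6∈{1}] r3c6 is down to just 1, so r3c6=1.
Step 21. [r8c5∈{9}] only 9 remains possible at r8c5. So r8c5=9.
Step 22. [r5c6∈{3}] only 3 remains possible at r5c6. So r5c6=3.
Step 23. [r6c1∈{1}] r6c1 has the single candidate 1, so r6c1=1.
Step 24. [r6c4∈{5}] only 5 remains possible at r6c4 ⇒ r6c4=5.
Step 25. [r3c2∈{5}] r3c2 is down to just 5. So r3c2=5.
Step 26. [r4c7∈{3}] r4c7's peers cover all but 3, so r4c7=3.
Step 27. [r7c8∈{7}] r7c8's peers cover all but 7 ⇒ r7c8=7.
Step 28. [r9c8∈{5}] only 5 remains possible at r9c8 ⇒ r9c8=5.
Step 29. [r8c1∈{8}] r8c1's peers cover all but 8. So r8c1=8.
Step 30. [r7c3∈{6}] r7c3 has the single candidate 6. So r7c3=6.
Step 31. [r2c5∈{6}] r2c5 has the single candidate 6 ⇒ r2c5=6.
Step 32. [r3c9∈{6}] only 6 remains possible at r3c9. So r3c9=6.
Step 33. [r4c5∈{1}] r4c5 is down to just 1. So r4c5=1.
Step 34. [r8c4∈{4}] nothing but 4 survives at r8c4, so r8c4=4.
Step 35. [r1c1∈{7}] r1c1's peers cover all but 7 ⇒ r1c1=7.
Step 36. [r3c4∈{7}] only 7 remains possible at r3c4 ⇒ r3c4=7.
Step 37. [r1c9∈{2}] r1c9 is down to just 2 ⇒ r1c9=2.
Step 38. [r9c9∈{8}] r9c9 is down to just 8, so r9c9=8.
Step 39. [r9c3∈{9}] r9c3 is down to just 9 ⇒ r9c3=9.

Answer: 7 6 4 8 5 9 1 3 2 / 3 9 1 2 6 4 5 8 7 / 2 5 8 7 3 1 4 9 6 / 9 8 2 6 1 7 3 4 5 / 6 7 5 9 4 3 8 2 1 / 1 4 3 5 2 8 7 6 9 / 5 3 6 1 8 2 9 7 4 / 8 2 7 4 9 5 6 1 3 / 4 1 9 3 7 6 2 5 8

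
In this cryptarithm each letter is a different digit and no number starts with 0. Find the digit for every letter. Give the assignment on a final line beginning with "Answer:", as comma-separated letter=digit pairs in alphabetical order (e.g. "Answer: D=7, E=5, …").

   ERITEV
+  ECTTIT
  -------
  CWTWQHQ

Step 1. [col 1: V + T ≡ Q (mod 10)] several values work for V in column 1 (V + T ≡ Q (mod 10), carry-in 0); try V=5, so V=5.
Step 2. [col 1: V + T ≡ Q (mod 10)] no forcing yet in column 1 (carry-in 0); T=4 is free and consistent — try it, so T=4.
Step 3. [col 1: V + T ≡ Q (mod 10)] in column 1 we have V+T≡Q with carry-in 0; given V=5, T=4 and digits 4,5 already taken and all letters distinct, that pins Q to 9, so Q=9.
Step 4. [C] C is the leading digit of a 7-digit sum of two 6-digit numbers; the final carry is exactly 1, so C=1.
Step 5. [col 2: E + I ≡ H (mod 10)] E=8 is one option consistent with column 2 (E + I ≡ H (mod 10), carry-in 0) — take it. So E=8.
Step 6. [col 2: E + I ≡ H (mod 10)] in column 2 we have E+I≡H with carry-in 0; given E=8 and digits 1,4,5,8,9 already taken and all letters distinct, that pins H to 0. So H=0.
Step 7. [col 2: E + I ≡ H (mod 10)] column 2: given E=8, H=0, carry-in 0, and digits 0,1,4,5,8,9 already taken and all letters distinct, E+I≡H (mod 10) forces I=2 ⇒ I=2.
Step 8. [col 4: I + T ≡ W (mod 10)] column 4 reads I+T+carry(0)=W with I=2, T=4; with digits 0,1,2,4,5,8,9 already taken and all letters distinct, the only value for W is 6 ⇒ W=6.
Step 9. [col 5: R + C ≡ T (mod 10)] column 5: given C=1, T=4, carry-in 0, and digits 0,1,2,4,5,6,8,9 already taken and all letters distinct, R+C≡T (mod 10) forces R=3 ⇒ R=3.

Answer: C=1, E=8, H=0, I=2, Q=9, R=3, T=4, V=5, W=6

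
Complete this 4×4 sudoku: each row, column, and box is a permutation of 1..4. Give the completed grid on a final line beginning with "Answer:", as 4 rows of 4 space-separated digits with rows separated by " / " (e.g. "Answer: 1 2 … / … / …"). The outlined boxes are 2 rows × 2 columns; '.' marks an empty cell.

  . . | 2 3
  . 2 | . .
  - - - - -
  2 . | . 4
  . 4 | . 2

Step 1. [r3c2∈{1,3}] col 2 places 3 nowhere but r3c2, so r3c2=3.
Step 2. [r4c1∈{1}] r4c1 has the single candidate 1, so r4c1=1.
Step 3. [r2c3∈{1,4}] across col 3, 4 lands solely at r2c3, so r2c3=4.
Step 4. [r1c2∈{1}] r1c2 is down to just 1. So r1c2=1.
Step 5. [r1c1∈{4}] nothing but 4 survives at r1c1, so r1c1=4.
Step 6. [r3c3∈{1}] r3c3 is down to just 1. So r3c3=1.
Step 7. [r2c4∈{1}] r2c4's peers cover all but 1 ⇒ r2c4=1.
Step 8. [r2c1∈{3}] only 3 remains possible at r2c1. So r2c1=3.
Step 9. [r4c3∈{3}] r4c3 has the single candidate 3. So r4c3=3.

Answer: 4 1 2 3 / 3 2 4 1 / 2 3 1 4 / 1 4 3 2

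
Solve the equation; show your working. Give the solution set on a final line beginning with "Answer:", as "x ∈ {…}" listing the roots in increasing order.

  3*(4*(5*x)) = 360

Step 1. [3*(4*(5*x)) = 360] LHS = 3·(…); ÷3 both sides, so div: 4*(5*x) = 120.
Step 2. [4*(5*x) = 120] divide by the outer 4, so div: 5*x = 30.
Step 3. [5*x = 30] 5 out front; divide by 5 ⇒ div: x = 6.

Answer: x ∈ {6}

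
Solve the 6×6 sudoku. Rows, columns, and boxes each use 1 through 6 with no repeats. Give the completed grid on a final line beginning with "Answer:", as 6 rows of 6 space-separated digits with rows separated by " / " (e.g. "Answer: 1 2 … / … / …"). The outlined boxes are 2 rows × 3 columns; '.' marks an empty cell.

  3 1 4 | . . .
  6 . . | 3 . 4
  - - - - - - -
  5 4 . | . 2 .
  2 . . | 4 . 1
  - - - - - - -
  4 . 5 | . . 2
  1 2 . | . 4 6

Step 1. [r4c5∈{3,5,6}] in row 4, 5 fits only at r4c5 ⇒ r4c5=5.
Step 2. [r6c3∈{3}] r6c3 has the single candidate 3. So r6c3=3.
Step 3. [r3c4∈{6}] r3c4 has the single candidate 6 ⇒ r3c4=6.
Step 4. [r6c4∈{5}] nothing but 5 survives at r6c4. So r6c4=5.
Step 5. [r5c4∈{1}] nothing but 1 survives at r5c4, so r5c4=1.
Step 6. [r5c2∈{6}] only 6 remains possible at r5c2, so r5c2=6.
Step 7. [r2c3∈{2}] r2c3 has the single candidate 2 ⇒ r2c3=2.
Step 8. [r2c2∈{5}] only 5 remains possible at r2c2. So r2c2=5.
Step 9. [r3c6∈{3}] only 3 remains possible at r3c6. So r3c6=3.
Step 10. [r3c3∈{1}] nothing but 1 survives at r3c3. So r3c3=1.
Step 11. [r1c6∈{5}] nothing but 5 survives at r1c6 ⇒ r1c6=5.
Step 12. [r2c5∈{1}] r2c5 is down to just 1 ⇒ r2c5=1.
Step 13. [r4c2∈{3}] r4c2 has the single candidate 3, so r4c2=3.
Step 14. [r1c4∈{2}] r1c4's peers cover all but 2. So r1c4=2.
Step 15. [r5c5∈{3}] r5c5 is down to just 3. So r5c5=3.
Step 16. [r4c3∈{6}] r4c3's peers cover all but 6. So r4c3=6.
Step 17. [r1c5∈{6}] only 6 remains possible at r1c5, so r1c5=6.

Answer: 3 1 4 2 6 5 / 6 5 2 3 1 4 / 5 4 1 6 2 3 / 2 3 6 4 5 1 / 4 6 5 1 3 2 / 1 2 3 5 4 6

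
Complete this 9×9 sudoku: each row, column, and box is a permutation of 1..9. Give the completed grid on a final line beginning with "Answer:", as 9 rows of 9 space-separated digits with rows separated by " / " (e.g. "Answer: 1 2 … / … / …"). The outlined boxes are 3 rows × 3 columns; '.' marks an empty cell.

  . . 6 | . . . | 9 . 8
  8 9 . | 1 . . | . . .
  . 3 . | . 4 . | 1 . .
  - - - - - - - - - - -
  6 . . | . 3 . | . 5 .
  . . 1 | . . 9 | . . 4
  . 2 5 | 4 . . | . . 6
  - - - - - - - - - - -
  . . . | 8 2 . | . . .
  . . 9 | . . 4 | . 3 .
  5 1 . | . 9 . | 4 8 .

Step 1. [r4c3∈{4,7,8}] 8 has one home in col 3: r4c3, so r4c3=8.
Step 2. [r5c2∈{7}] r5c2's peers cover all but 7, so r5c2=7.
Step 3. [r5c8∈{2}] r5c8 is down to just 2, so r5c8=2.
Step 4. [r4c7∈{7}] r4c7's peers cover all but 7, so r4c7=7.
Step 5. [r3c6∈{2,5,6,7,8}] in row 3, 8 fits only at r3c6 ⇒ r3c6=8.
Step 6. [r2c9∈{2,3,5,7}] in col 9, 3 fits only at r2c9 ⇒ r2c9=3.
Step 7. [r1c2∈{4,5}] across col 2, 5 lands solely at r1c2, so r1c2=5.
Step 8. [r1c5∈{7}] r1c5 has the single candidate 7, so r1c5=7.
Step 9. [r3c4∈{2,5,6,9}] r3c4 is the only open cell in row 3 admitting 9, so r3c4=9.
Step 10. [r3c9∈{2,5,7}] 5 has one home in row 3: r3c9. So r3c9=5.
Step 11. [r3c8∈{6,7}] r3c8 is the only open cell in row 3 admitting 6 ⇒ r3c8=6.
Step 12. [r4c9∈{1,9}] 9 has one home in row 4: r4c9. So r4c9=9.
Step 13. [r4c6∈{1,2}] r4c6 is the only open cell in row 4 admitting 1 ⇒ r4c6=1.
Step 14. [r8c5∈{1,5,6}] r8c5 is the only open cell in col 5 admitting 1, so r8c5=1.
Step 15. [r2c7∈{2}] r2c7 has the single candidate 2 ⇒ r2c7=2.
Step 16. [r5c1∈{3}] r5c1's peers cover all but 3. So r5c1=3.
Step 17. [r2c8∈{4,7}] r2c8 is the only open cell in box 3 admitting 7, so r2c8=7.
Step 18. [r1c6∈{2,3}] in col 6, 2 fits only at r1c6, so r1c6=2.
Step 19. [r6c5∈{8}] nothing but 8 survives at r6c5. So r6c5=8.
Step 20. [r6c6∈{7}] nothing but 7 survives at r6c6 ⇒ r6c6=7.
Step 21. [r7c9∈{1,7}] across col 9, 1 lands solely at r7c9, so r7c9=1.
Step 22. [r2c3∈{4}] r2c3 is down to just 4, so r2c3=4.
Step 23. [r7c1∈{4,7}] in col 1, 4 fits only at r7c1, so r7c1=4.
Step 24. [r7c3∈{3,7}] 7 has one home in row 7: r7c3. So r7c3=7.
Step 25. [r7c6∈{3,5,6}] r7c6 is the only open cell in row 7 admitting 3, so r7c6=3.
Step 26. [r8c4∈{5,6,7}] r8c4 is the only open cell in box 8 admitting 5, so r8c4=5.
Step 27. [r8c1∈{2}] nothing but 2 survives at r8c1, so r8c1=2.
Step 28. [r2c6∈{5,6}] col 6 places 5 nowhere but r2c6 ⇒ r2c6=5.
Step 29. [r5c4∈{6}] r5c4's peers cover all but 6. So r5c4=6.
Step 30. [r8c7∈{6}] only 6 remains possible at r8c7. So r8c7=6.
Step 31. [r8c9∈{7}] r8c9 is down to just 7 ⇒ r8c9=7.
Step 32. [r2c5∈{6}] r2c5 is down to just 6 ⇒ r2c5=6.
Step 33. [r6c7∈{3}] r6c7 has the single candidate 3, so r6c7=3.
Step 34. [r7c7∈{5}] r7c7 has the single candidate 5. So r7c7=5.
Step 35. [r1c1∈{1}] r1c1's peers cover all but 1, so r1c1=1.
Step 36. [r1c8∈{4}] only 4 remains possible at r1c8, so r1c8=4.
Step 37. [r9c3∈{3}] nothing but 3 survives at r9c3, so r9c3=3.
Step 38. [r6c1∈{9}] nothing but 9 survives at r6c1, so r6c1=9.
Step 39. [r5c5∈{5}] only 5 remains possible at r5c5. So r5c5=5.
Step 40. [r6c8∈{1}] r6c8 has the single candidate 1. So r6c8=1.
Step 41. [r1c4∈{3}] r1c4 is down to just 3. So r1c4=3.
Step 42. [r5c7∈{8}] r5c7's peers cover all but 8, so r5c7=8.
Step 43. [r9c6∈{6}] nothing but 6 survives at r9c6 ⇒ r9c6=6.
Step 44. [r9c4∈{7}] r9c4's peers cover all but 7 ⇒ r9c4=7.
Step 45. [r7c2∈{6}] r7c2 is down to just 6. So r7c2=6.
Step 46. [r3c3∈{2}] r3c3's peers cover all but 2, so r3c3=2.
Step 47. [r4c2∈{4}] nothing but 4 survives at r4c2 ⇒ r4c2=4.
Step 48. [r8c2∈{8}] r8c2 has the single candidate 8 ⇒ r8c2=8.
Step 49. [r7c8∈{9}] r7c8 has the single candidate 9. So r7c8=9.
Step 50. [r9c9∈{2}] r9c9's peers cover all but 2. So r9c9=2.
Step 51. [r3c1∈{7}] only 7 remains possible at r3c1. So r3c1=7.
Step 52. [r4c4∈{2}] only 2 remains possible at r4c4, so r4c4=2.

Answer: 1 5 6 3 7 2 9 4 8 / 8 9 4 1 6 5 2 7 3 / 7 3 2 9 4 8 1 6 5 / 6 4 8 2 3 1 7 5 9 / 3 7 1 6 5 9 8 2 4 / 9 2 5 4 8 7 3 1 6 / 4 6 7 8 2 3 5 9 1 / 2 8 9 5 1 4 6 3 7 / 5 1 3 7 9 6 4 8 2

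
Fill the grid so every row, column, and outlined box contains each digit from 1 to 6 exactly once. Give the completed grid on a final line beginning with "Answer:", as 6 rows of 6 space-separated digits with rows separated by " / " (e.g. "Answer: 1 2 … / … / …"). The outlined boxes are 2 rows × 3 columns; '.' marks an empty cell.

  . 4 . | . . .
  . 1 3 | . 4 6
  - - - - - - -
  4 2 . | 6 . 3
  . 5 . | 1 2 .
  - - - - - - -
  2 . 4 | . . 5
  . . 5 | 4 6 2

Step 1. [r5c4∈{3}] r5c4's peers cover all but 3, so r5c4=3.
Step 2. [r4c3∈{6}] only 6 remains possible at r4c3, so r4c3=6.
Step 3. [r1c5∈{1,3,5}] row 1 places 3 nowhere but r1c5 ⇒ r1c5=3.
Step 4. [r2c4∈{2,5}] 2 has one home in row 2: r2c4 ⇒ r2c4=2.
Step 5. [r4c1∈{3}] r4c1's peers cover all but 3, so r4c1=3.
Step 6. [r2c1∈{5}] only 5 remains possible at r2c1. So r2c1=5.
Step 7. [r5c2∈{6}] nothing but 6 survives at r5c2 ⇒ r5c2=6.
Step 8. [r1c1∈{6}] r1c1's peers cover all but 6, so r1c1=6.
Step 9. [r4c6∈{4}] r4c6 is down to just 4, so r4c6=4.
Step 10. [r6c1∈{1}] nothing but 1 survives at r6c1. So r6c1=1.
Step 11. [r1c6∈{1}] r1c6 has the single candidate 1, so r1c6=1.
Step 12. [r5c5∈{1}] only 1 remains possible at r5c5. So r5c5=1.
Step 13. [r6c2∈{3}] nothing but 3 survives at r6c2 ⇒ r6c2=3.
Step 14. [r3c3∈{1}] r3c3's peers cover all but 1 ⇒ r3c3=1.
Step 15. [r3c5∈{5}] only 5 remains possible at r3c5. So r3c5=5.
Step 16. [r1c4∈{5}] r1c4's peers cover all but 5 ⇒ r1c4=5.
Step 17. [r1c3∈{2}] r1c3's peers cover all but 2. So r1c3=2.

Answer: 6 4 2 5 3 1 / 5 1 3 2 4 6 / 4 2 1 6 5 3 / 3 5 6 1 2 4 / 2 6 4 3 1 5 / 1 3 5 4 6 2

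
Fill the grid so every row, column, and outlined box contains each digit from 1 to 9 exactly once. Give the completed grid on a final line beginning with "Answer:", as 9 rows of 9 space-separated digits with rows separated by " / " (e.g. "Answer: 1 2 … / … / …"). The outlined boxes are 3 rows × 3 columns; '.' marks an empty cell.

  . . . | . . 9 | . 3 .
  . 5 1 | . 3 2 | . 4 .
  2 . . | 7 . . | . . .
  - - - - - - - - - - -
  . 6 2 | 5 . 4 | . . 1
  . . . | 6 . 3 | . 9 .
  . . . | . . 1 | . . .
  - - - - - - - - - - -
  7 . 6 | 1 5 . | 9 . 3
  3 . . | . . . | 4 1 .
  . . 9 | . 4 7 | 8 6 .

Step 1. [r2c4∈{8}] only 8 remains possible at r2c4 ⇒ r2c4=8.
Step 2. [r7c2∈{2,4,8}] row 7 places 4 nowhere but r7c2, so r7c2=4.
Step 3. [r8c9∈{2,5,7}] across row 8, 7 lands solely at r8c9, so r8c9=7.
Step 4. [r3c3∈{3,4,8}] r3c3 is the only open cell in row 3 admitting 4 ⇒ r3c3=4.
Step 5. [r9c9∈{2,5}] r9c9 is the only open cell in box 9 admitting 5. So r9c9=5.
Step 6. [r1c7∈{1,2,5,6,7}] across row 1, 5 lands solely at r1c7. So r1c7=5.
Step 7. [r6c3∈{3,5,7,8}] across col 3, 3 lands solely at r6c3. So r6c3=3.
Step 8. [r3c8∈{8}] r3c8's peers cover all but 8. So r3c8=8.
Step 9. [r4c8∈{7}] nothing but 7 survives at r4c8, so r4c8=7.
Step 10. [r5c7∈{2}] r5c7 is down to just 2, so r5c7=2.
Step 11. [r6c7∈{6}] r6c7 has the single candidate 6. So r6c7=6.
Step 12. [r9c1∈{1}] only 1 remains possible at r9c1. So r9c1=1.
Step 13. [r7c6∈{8}] r7c6 is down to just 8, so r7c6=8.
Step 14. [r9c2∈{2}] r9c2 is down to just 2 ⇒ r9c2=2.
Step 15. [r8c2∈{8}] nothing but 8 survives at r8c2. So r8c2=8.
Step 16. [r1c2∈{7}] nothing but 7 survives at r1c2. So r1c2=7.
Step 17. [r6c2∈{9}] r6c2's peers cover all but 9. So r6c2=9.
Step 18. [r4c1∈{8}] r4c1 has the single candidate 8 ⇒ r4c1=8.
Step 19. [r6c5∈{2,7,8}] in row 6, 7 fits only at r6c5. So r6c5=7.
Step 20. [r1c1∈{6}] r1c1 has the single candidate 6, so r1c1=6.
Step 21. [r8c5∈{2,6,9}] r8c5 is the only open cell in col 5 admitting 2, so r8c5=2.
Step 22. [r3c5∈{1,6}] 6 has one home in col 5: r3c5 ⇒ r3c5=6.
Step 23. [r6c9∈{4,8}] row 6 places 8 nowhere but r6c9. So r6c9=8.
Step 24. [r6c1∈{4,5}] in row 6, 4 fits only at r6c1, so r6c1=4.
Step 25. [r3c9∈{9}] r3c9 has the single candidate 9 ⇒ r3c9=9.
Step 26. [r8c3∈{5}] r8c3's peers cover all but 5, so r8c3=5.
Step 27. [r1c3∈{8}] nothing but 8 survives at r1c3. So r1c3=8.
Step 28. [r5c5∈{8}] r5c5 has the single candidate 8. So r5c5=8.
Step 29. [r4c7∈{3}] only 3 remains possible at r4c7 ⇒ r4c7=3.
Step 30. [r8c4∈{9}] only 9 remains possible at r8c4. So r8c4=9.
Step 31. [r5c9∈{4}] r5c9's peers cover all but 4, so r5c9=4.
Step 32. [r5c1∈{5}] r5c1 is down to just 5. So r5c1=5.
Step 33. [r8c6∈{6}] r8c6 has the single candidate 6, so r8c6=6.
Step 34. [r3c7∈{1}] nothing but 1 survives at r3c7, so r3c7=1.
Step 35. [r3c6∈{5}] r3c6 has the single candidate 5 ⇒ r3c6=5.
Step 36. [r2c7∈{7}] r2c7 has the single candidate 7, so r2c7=7.
Step 37. [r7c8∈{2}] nothing but 2 survives at r7c8. So r7c8=2.
Step 38. [r1c9∈{2}] r1c9's peers cover all but 2. So r1c9=2.
Step 39. [r1c4∈{4}] r1c4 is down to just 4 ⇒ r1c4=4.
Step 40. [r2c1∈{9}] r2c1's peers cover all but 9 ⇒ r2c1=9.
Step 41. [r6c4∈{2}] r6c4 has the single candidate 2 ⇒ r6c4=2.
Step 42. [r6c8∈{5}] r6c8's peers cover all but 5. So r6c8=5.
Step 43. [r5c3∈{7}] r5c3 is down to just 7. So r5c3=7.
Step 44. [r4c5∈{9}] r4c5 has the single candidate 9. So r4c5=9.
Step 45. [r1c5∈{1}] r1c5 has the single candidate 1. So r1c5=1.
Step 46. [r3c2∈{3}] nothing but 3 survives at r3c2. So r3c2=3.
Step 47. [r9c4∈{3}] nothing but 3 survives at r9c4. So r9c4=3.
Step 48. [r2c9∈{6}] r2c9 is down to just 6, so r2c9=6.
Step 49. [r5c2∈{1}] r5c2's peers cover all but 1, so r5c2=1.

Answer: 6 7 8 4 1 9 5 3 2 / 9 5 1 8 3 2 7 4 6 / 2 3 4 7 6 5 1 8 9 / 8 6 2 5 9 4 3 7 1 / 5 1 7 6 8 3 2 9 4 / 4 9 3 2 7 1 6 5 8 / 7 4 6 1 5 8 9 2 3 / 3 8 5 9 2 6 4 1 7 / 1 2 9 3 4 7 8 6 5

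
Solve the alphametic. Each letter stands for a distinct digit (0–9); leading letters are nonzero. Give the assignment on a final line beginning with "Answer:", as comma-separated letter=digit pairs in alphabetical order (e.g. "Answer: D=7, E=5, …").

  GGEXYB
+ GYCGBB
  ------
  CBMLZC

Step 1. [col 1: B + B ≡ C (mod 10)] several values work for C in column 1 (B + B ≡ C (mod 10), carry-in 0); try C=6. So C=6.
Step 2. [col 1: B + B ≡ C (mod 10)] column 1 (B + B ≡ C (mod 10), carry-in 0) doesn't pin B yet; pick B=8 and continue, so B=8.
Step 3. [col 2: Y + B ≡ Z (mod 10)] no forcing yet in column 2 (carry-in 1); Z=4 is free and consistent — try it ⇒ Z=4.
Step 4. [col 2: Y + B ≡ Z (mod 10)] from column 2 (B=8, Z=4, carry-in 1, digits 4,6,8 already taken and all letters distinct): Y must equal 5, so Y=5.
Step 5. [col 3: X + G ≡ L (mod 10)] no forcing yet in column 3 (carry-in 1); G=3 is free and consistent — try it, so G=3.
Step 6. [col 3: X + G ≡ L (mod 10)] column 3: given G=3, carry-in 1, and digits 3,4,5,6,8 already taken and all letters distinct, X+G≡L (mod 10) forces X=7. So X=7.
Step 7. [col 3: X + G ≡ L (mod 10)] column 3: given X=7, G=3, carry-in 1, and digits 3,4,5,6,7,8 already taken and all letters distinct, X+G≡L (mod 10) forces L=1 ⇒ L=1.
Step 8. [col 4: E + C ≡ M (mod 10)] column 4 reads E+C+carry(1)=M with C=6; with digits 1,3,4,5,6,7,8 already taken and all letters distinct, the only value for M is 9, so M=9.
Step 9. [col 4: E + C ≡ M (mod 10)] column 4: given C=6, M=9, carry-in 1, and digits 1,3,4,5,6,7,8,9 already taken and all letters distinct, E+C≡M (mod 10) forces E=2. So E=2.

Answer: B=8, C=6, E=2, G=3, L=1, M=9, X=7, Y=5, Z=4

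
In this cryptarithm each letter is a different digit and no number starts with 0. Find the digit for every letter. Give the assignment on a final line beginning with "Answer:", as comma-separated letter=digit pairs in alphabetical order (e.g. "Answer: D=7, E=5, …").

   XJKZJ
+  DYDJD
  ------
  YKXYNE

Step 1. [col 1: J + D ≡ E (mod 10)] several values work for J in column 1 (J + D ≡ E (mod 10), carry-in 0); try J=7. So J=7.
Step 2. [col 1: J + D ≡ E (mod 10)] no forcing yet in column 1 (carry-in 0); D=6 is free and consistent — try it, so D=6.
Step 3. [col 1: J + D ≡ E (mod 10)] column 1: given J=7, D=6, carry-in 0, and digits 6,7 already taken and all letters distinct, J+D≡E (mod 10) forces E=3 ⇒ E=3.
Step 4. [col 2: Z + J ≡ N (mod 10)] column 2 (Z + J ≡ N (mod 10), carry-in 1) doesn't pin N yet; pick N=8 and continue ⇒ N=8.
Step 5. [col 2: Z + J ≡ N (mod 10)] column 2: given J=7, N=8, carry-in 1, and digits 3,6,7,8 already taken and all letters distinct, Z+J≡N (mod 10) forces Z=0 ⇒ Z=0.
Step 6. [col 3: K + D ≡ Y (mod 10)] no forcing yet in column 3 (carry-in 0); K=5 is free and consistent — try it, so K=5.
Step 7. [col 3: K + D ≡ Y (mod 10)] column 3 reads K+D+carry(0)=Y with K=5, D=6; with digits 0,3,5,6,7,8 already taken and all letters distinct, the only value for Y is 1, so Y=1.
Step 8. [col 4: J + Y ≡ X (mod 10)] from column 4 (J=7, Y=1, carry-in 1, digits 0,1,3,5,6,7,8 already taken and all letters distinct): X must equal 9 ⇒ X=9.

Answer: D=6, E=3, J=7, K=5, N=8, X=9, Y=1, Z=0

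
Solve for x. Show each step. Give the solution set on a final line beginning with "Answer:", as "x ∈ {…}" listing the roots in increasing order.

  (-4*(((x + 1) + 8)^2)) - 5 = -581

Step 1. [(-4*(((x + 1) + 8)^2)) - 5 = -581] 5 comes off first (add 5) ⇒ sub: -4*(((x + 1) + 8)^2) = -576.
Step 2. [-4*(((x + 1) + 8)^2) = -576] -4·(inner) — divide through by -4, so div: ((x + 1) + 8)^2 = 144.
Step 3. [((x + 1) + 8)^2 = 144] √ both sides: 144 ≥ 0 gives two branches ⇒ sqrt: (x + 1) + 8 = 12 or -12.
Step 4. [(x + 1) + 8 = 12 or -12] subtract 8: x sits inside (… + 8) ⇒ sub: x + 1 = 4 or -20.
Step 5. [x + 1 = 4 or -20] peel the +1: subtract 1 from each side, so sub: x = 3 or -21.

Answer: x ∈ {-21, 3}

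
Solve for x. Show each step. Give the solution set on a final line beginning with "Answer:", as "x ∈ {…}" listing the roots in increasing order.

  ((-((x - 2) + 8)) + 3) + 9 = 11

Step 1. [((-((x - 2) + 8)) + 3) + 9 = 11] peel the +9: subtract 9 from each side, so sub: (-((x - 2) + 8)) + 3 = 2.
Step 2. [(-((x - 2) + 8)) + 3 = 2] +3 is outermost — subtract 3 both sides, so sub: -((x - 2) + 8) = -1.
Step 3. [-((x - 2) + 8) = -1] leading − — multiply by −1, so neg: (x - 2) + 8 = 1.
Step 4. [(x - 2) + 8 = 1] peel the +8: subtract 8 from each side ⇒ sub: x - 2 = -7.
Step 5. [x - 2 = -7] -2 is outermost — add 2 both sides. So sub: x = -5.

Answer: x ∈ {-5}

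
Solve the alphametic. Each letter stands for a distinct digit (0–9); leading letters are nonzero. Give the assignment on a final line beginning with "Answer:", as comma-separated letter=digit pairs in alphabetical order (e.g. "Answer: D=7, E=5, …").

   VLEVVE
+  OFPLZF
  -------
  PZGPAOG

Step 1. [col 1: E + F ≡ G (mod 10)] no forcing yet in column 1 (carry-in 0); E=9 is free and consistent — try it ⇒ E=9.
Step 2. [col 1: E + F ≡ G (mod 10)] G=6 is one option consistent with column 1 (E + F ≡ G (mod 10), carry-in 0) — take it, so G=6.
Step 3. [P] the sum has 7 digits but both addends have 6; that extra leading digit P is the final carry, namely 1 ⇒ P=1.
Step 4. [col 1: E + F ≡ G (mod 10)] column 1: given E=9, G=6, carry-in 0, and digits 1,6,9 already taken and all letters distinct, E+F≡G (mod 10) forces F=7. So F=7.
Step 5. [col 2: V + Z ≡ O (mod 10)] no forcing yet in column 2 (carry-in 1); O=5 is free and consistent — try it. So O=5.
Step 6. [col 2: V + Z ≡ O (mod 10)] several values work for V in column 2 (V + Z ≡ O (mod 10), carry-in 1); try V=4, so V=4.
Step 7. [col 2: V + Z ≡ O (mod 10)] column 2 reads V+Z+carry(1)=O with V=4, O=5; with digits 1,4,5,6,7,9 already taken and all letters distinct, the only value for Z is 0, so Z=0.
Step 8. [col 3: V + L ≡ A (mod 10)] in column 3 we have V+L≡A with carry-in 0; given V=4 and digits 0,1,4,5,6,7,9 already taken and all letters distinct, that pins L to 8. So L=8.
Step 9. [col 3: V + L ≡ A (mod 10)] column 3 reads V+L+carry(0)=A with V=4, L=8; with digits 0,1,4,5,6,7,8,9 already taken and all letters distinct, the only value for A is 2. So A=2.

Answer: A=2, E=9, F=7, G=6, L=8, O=5, P=1, V=4, Z=0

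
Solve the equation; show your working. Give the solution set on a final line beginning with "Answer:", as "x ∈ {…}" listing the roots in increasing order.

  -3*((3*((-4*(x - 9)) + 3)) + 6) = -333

Step 1. [-3*((3*((-4*(x - 9)) + 3)) + 6) = -333] divide by the outer -3. So div: (3*((-4*(x - 9)) + 3)) + 6 = 111.
Step 2. [(3*((-4*(x - 9)) + 3)) + 6 = 111] subtract 6: x sits inside (… + 6) ⇒ sub: 3*((-4*(x - 9)) + 3) = 105.
Step 3. [3*((-4*(x - 9)) + 3) = 105] LHS = 3·(…); ÷3 both sides ⇒ div: (-4*(x - 9)) + 3 = 35.
Step 4. [(-4*(x - 9)) + 3 = 35] peel the +3: subtract 3 from each side ⇒ sub: -4*(x - 9) = 32.
Step 5. [-4*(x - 9) = 32] -4 out front; divide by -4. So div: x - 9 = -8.
Step 6. [x - 9 = -8] the outer -9 inverts by adding 9. So sub: x = 1.

Answer: x ∈ {1}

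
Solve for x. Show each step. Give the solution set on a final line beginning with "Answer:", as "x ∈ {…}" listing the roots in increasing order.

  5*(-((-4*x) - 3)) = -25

Step 1. [5*(-((-4*x) - 3)) = -25] 5·(inner) — divide through by 5, so div: -((-4*x) - 3) = -5.
Step 2. [-((-4*x) - 3) = -5] flip signs both sides, so neg: (-4*x) - 3 = 5.
Step 3. [(-4*x) - 3 = 5] -3 is outermost — add 3 both sides. So sub: -4*x = 8.
Step 4. [-4*x = 8] -4 out front; divide by -4. So div: x = -2.

Answer: x ∈ {-2}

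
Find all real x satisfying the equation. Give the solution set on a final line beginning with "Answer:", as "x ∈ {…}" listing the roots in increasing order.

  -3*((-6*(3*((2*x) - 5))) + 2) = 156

Step 1. [-3*((-6*(3*((2*x) - 5))) + 2) = 156] LHS = -3·(…); ÷-3 both sides, so div: (-6*(3*((2*x) - 5))) + 2 = -52.
Step 2. [(-6*(3*((2*x) - 5))) + 2 = -52] +2 is outermost — subtract 2 both sides. So sub: -6*(3*((2*x) - 5)) = -54.
Step 3. [-6*(3*((2*x) - 5)) = -54] divide by the outer -6. So div: 3*((2*x) - 5) = 9.
Step 4. [3*((2*x) - 5) = 9] divide by the outer 3, so div: (2*x) - 5 = 3.
Step 5. [(2*x) - 5 = 3] 5 comes off first (add 5) ⇒ sub: 2*x = 8.
Step 6. [2*x = 8] LHS = 2·(…); ÷2 both sides ⇒ div: x = 4.

Answer: x ∈ {4}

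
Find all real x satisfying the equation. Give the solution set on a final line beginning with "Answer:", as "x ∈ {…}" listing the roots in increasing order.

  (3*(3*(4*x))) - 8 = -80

Step 1. [(3*(3*(4*x))) - 8 = -80] the outer -8 inverts by adding 8, so sub: 3*(3*(4*x)) = -72.
Step 2. [3*(3*(4*x)) = -72] leading coefficient 3: divide by 3, so div: 3*(4*x) = -24.
Step 3. [3*(4*x) = -24] 3·(inner) — divide through by 3, so div: 4*x = -8.
Step 4. [4*x = -8] 4 out front; divide by 4. So div: x = -2.

Answer: x ∈ {-2}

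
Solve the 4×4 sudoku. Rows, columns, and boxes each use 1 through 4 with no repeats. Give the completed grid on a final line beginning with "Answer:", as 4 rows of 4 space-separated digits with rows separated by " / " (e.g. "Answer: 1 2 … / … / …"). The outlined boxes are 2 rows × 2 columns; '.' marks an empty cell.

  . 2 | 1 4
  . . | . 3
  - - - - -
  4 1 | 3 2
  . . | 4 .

Step 1. [r4c2∈{3}] r4c2's peers cover all but 3. So r4c2=3.
Step 2. [r4c4∈{1}] r4c4 is down to just 1, so r4c4=1.
Step 3. [r2c3∈{2}] r2c3's peers cover all but 2. So r2c3=2.
Step 4. [r2c2∈{4}] r2c2 is down to just 4 ⇒ r2c2=4.
Step 5. [r1c1∈{3}] only 3 remains possible at r1c1, so r1c1=3.
Step 6. [r2c1∈{1}] only 1 remains possible at r2c1. So r2c1=1.
Step 7. [r4c1∈{2}] r4c1 has the single candidate 2 ⇒ r4c1=2.

Answer: 3 2 1 4 / 1 4 2 3 / 4 1 3 2 / 2 3 4 1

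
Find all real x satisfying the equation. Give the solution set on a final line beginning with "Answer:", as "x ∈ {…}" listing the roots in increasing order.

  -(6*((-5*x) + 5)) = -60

Step 1. [-(6*((-5*x) + 5)) = -60] LHS negated; negate both sides. So neg: 6*((-5*x) + 5) = 60.
Step 2. [6*((-5*x) + 5) = 60] 6 out front; divide by 6, so div: (-5*x) + 5 = 10.
Step 3. [(-5*x) + 5 = 10] common factor -5 (LHS and 10) — divide through, so factor: x - 1 = -2.
Step 4. [x - 1 = -2] peel the -1: add 1 from each side ⇒ sub: x = -1.

Answer: x ∈ {-1}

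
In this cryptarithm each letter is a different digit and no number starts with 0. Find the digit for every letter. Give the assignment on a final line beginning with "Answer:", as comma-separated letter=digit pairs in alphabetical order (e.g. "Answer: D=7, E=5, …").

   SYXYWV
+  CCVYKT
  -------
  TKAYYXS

Step 1. [col 1: V + T ≡ S (mod 10)] T=1 is one option consistent with column 1 (V + T ≡ S (mod 10), carry-in 0) — take it. So T=1.
Step 2. [col 1: V + T ≡ S (mod 10)] V=3 is one option consistent with column 1 (V + T ≡ S (mod 10), carry-in 0) — take it. So V=3.
Step 3. [col 1: V + T ≡ S (mod 10)] in column 1 we have V+T≡S with carry-in 0; given V=3, T=1 and digits 1,3 already taken and all letters distinct, that pins S to 4 ⇒ S=4.
Step 4. [col 2: W + K ≡ X (mod 10)] K=2 is one option consistent with column 2 (W + K ≡ X (mod 10), carry-in 0) — take it ⇒ K=2.
Step 5. [col 2: W + K ≡ X (mod 10)] column 2 (W + K ≡ X (mod 10), carry-in 0) doesn't pin W yet; pick W=5 and continue ⇒ W=5.
Step 6. [col 2: W + K ≡ X (mod 10)] column 2 reads W+K+carry(0)=X with W=5, K=2; with digits 1,2,3,4,5 already taken and all letters distinct, the only value for X is 7. So X=7.
Step 7. [col 3: Y + Y ≡ Y (mod 10)] from column 3 (nothing yet, carry-in 0, digits 1,2,3,4,5,7 already taken and all letters distinct): Y must equal 0 ⇒ Y=0.
Step 8. [col 5: Y + C ≡ A (mod 10)] in column 5 we have Y+C≡A with carry-in 1; given Y=0 and digits 0,1,2,3,4,5,7 already taken and all letters distinct, that pins A to 9. So A=9.
Step 9. [col 5: Y + C ≡ A (mod 10)] from column 5 (Y=0, A=9, carry-in 1, digits 0,1,2,3,4,5,7,9 already taken and all letters distinct): C must equal 8, so C=8.

Answer: A=9, C=8, K=2, S=4, T=1, V=3, W=5, X=7, Y=0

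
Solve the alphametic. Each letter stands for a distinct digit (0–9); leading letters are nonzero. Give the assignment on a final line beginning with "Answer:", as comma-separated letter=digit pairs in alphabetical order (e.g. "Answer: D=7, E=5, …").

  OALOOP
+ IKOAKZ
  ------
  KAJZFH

Step 1. [col 1: P + Z ≡ H (mod 10)] several values work for P in column 1 (P + Z ≡ H (mod 10), carry-in 0); try P=7. So P=7.
Step 2. [col 1: P + Z ≡ H (mod 10)] no forcing yet in column 1 (carry-in 0); Z=1 is free and consistent — try it, so Z=1.
Step 3. [col 1: P + Z ≡ H (mod 10)] column 1: given P=7, Z=1, carry-in 0, and digits 1,7 already taken and all letters distinct, P+Z≡H (mod 10) forces H=8, so H=8.
Step 4. [col 2: O + K ≡ F (mod 10)] several values work for O in column 2 (O + K ≡ F (mod 10), carry-in 0); try O=6. So O=6.
Step 5. [col 2: O + K ≡ F (mod 10)] column 2 (O + K ≡ F (mod 10), carry-in 0) doesn't pin K yet; pick K=9 and continue. So K=9.
Step 6. [col 2: O + K ≡ F (mod 10)] from column 2 (O=6, K=9, carry-in 0, digits 1,6,7,8,9 already taken and all letters distinct): F must equal 5 ⇒ F=5.
Step 7. [col 3: O + A ≡ Z (mod 10)] column 3: given O=6, Z=1, carry-in 1, and digits 1,5,6,7,8,9 already taken and all letters distinct, O+A≡Z (mod 10) forces A=4, so A=4.
Step 8. [col 4: L + O ≡ J (mod 10)] from column 4 (O=6, carry-in 1, digits 1,4,5,6,7,8,9 already taken and all letters distinct): L must equal 3. So L=3.
Step 9. [col 4: L + O ≡ J (mod 10)] from column 4 (L=3, O=6, carry-in 1, digits 1,3,4,5,6,7,8,9 already taken and all letters distinct): J must equal 0, so J=0.
Step 10. [col 6: O + I ≡ K (mod 10)] column 6 reads O+I+carry(1)=K with O=6, K=9; with digits 0,1,3,4,5,6,7,8,9 already taken and all letters distinct, the only value for I is 2. So I=2.

Answer: A=4, F=5, H=8, I=2, J=0, K=9, L=3, O=6, P=7, Z=1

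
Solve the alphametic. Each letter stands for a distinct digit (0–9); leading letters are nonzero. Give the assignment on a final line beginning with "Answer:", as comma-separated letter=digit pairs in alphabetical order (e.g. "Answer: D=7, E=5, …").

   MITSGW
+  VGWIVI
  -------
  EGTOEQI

Step 1. [col 1: W + I ≡ I (mod 10)] from column 1 (nothing yet, carry-in 0, all letters distinct, none taken yet): W must equal 0. So W=0.
Step 2. [E] the sum has 7 digits but both addends have 6; that extra leading digit E is the final carry, namely 1. So E=1.
Step 3. [col 1: W + I ≡ I (mod 10)] several values work for I in column 1 (W + I ≡ I (mod 10), carry-in 0); try I=2, so I=2.
Step 4. [col 2: G + V ≡ Q (mod 10)] G=4 is one option consistent with column 2 (G + V ≡ Q (mod 10), carry-in 0) — take it. So G=4.
Step 5. [col 2: G + V ≡ Q (mod 10)] several values work for V in column 2 (G + V ≡ Q (mod 10), carry-in 0); try V=9 ⇒ V=9.
Step 6. [col 2: G + V ≡ Q (mod 10)] from column 2 (G=4, V=9, carry-in 0, digits 0,1,2,4,9 already taken and all letters distinct): Q must equal 3, so Q=3.
Step 7. [col 3: S + I ≡ E (mod 10)] column 3: given I=2, E=1, carry-in 1, and digits 0,1,2,3,4,9 already taken and all letters distinct, S+I≡E (mod 10) forces S=8. So S=8.
Step 8. [col 4: T + W ≡ O (mod 10)] no forcing yet in column 4 (carry-in 1); O=7 is free and consistent — try it, so O=7.
Step 9. [col 4: T + W ≡ O (mod 10)] column 4: given W=0, O=7, carry-in 1, and digits 0,1,2,3,4,7,8,9 already taken and all letters distinct, T+W≡O (mod 10) forces T=6 ⇒ T=6.
Step 10. [col 6: M + V ≡ G (mod 10)] column 6 reads M+V+carry(0)=G with V=9, G=4; with digits 0,1,2,3,4,6,7,8,9 already taken and all letters distinct, the only value for M is 5. So M=5.

Answer: E=1, G=4, I=2, M=5, O=7, Q=3, S=8, T=6, V=9, W=0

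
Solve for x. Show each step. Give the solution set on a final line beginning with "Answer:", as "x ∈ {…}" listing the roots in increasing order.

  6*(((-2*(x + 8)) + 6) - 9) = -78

Step 1. [6*(((-2*(x + 8)) + 6) - 9) = -78] 6 out front; divide by 6 ⇒ div: ((-2*(x + 8)) + 6) - 9 = -13.
Step 2. [((-2*(x + 8)) + 6) - 9 = -13] peel the -9: add 9 from each side. So sub: (-2*(x + 8)) + 6 = -4.
Step 3. [(-2*(x + 8)) + 6 = -4] -2 divides every term; factor it out, so factor: (x + 8) - 3 = 2.
Step 4. [(x + 8) - 3 = 2] 3 comes off first (add 3), so sub: x + 8 = 5.
Step 5. [x + 8 = 5] 8 comes off first (subtract 8). So sub: x = -3.

Answer: x ∈ {-3}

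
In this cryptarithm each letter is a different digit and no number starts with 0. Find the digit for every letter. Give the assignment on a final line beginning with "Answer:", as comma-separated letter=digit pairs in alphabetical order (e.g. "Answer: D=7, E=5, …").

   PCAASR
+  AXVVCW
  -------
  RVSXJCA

Step 1. [col 1: R + W ≡ A (mod 10)] no forcing yet in column 1 (carry-in 0); R=1 is free and consistent — try it ⇒ R=1.
Step 2. [col 1: R + W ≡ A (mod 10)] column 1 (R + W ≡ A (mod 10), carry-in 0) doesn't pin W yet; pick W=7 and continue, so W=7.
Step 3. [col 1: R + W ≡ A (mod 10)] column 1: given R=1, W=7, carry-in 0, and digits 1,7 already taken and all letters distinct, R+W≡A (mod 10) forces A=8, so A=8.
Step 4. [col 2: S + C ≡ C (mod 10)] from column 2 (nothing yet, carry-in 0, digits 1,7,8 already taken and all letters distinct): S must equal 0 ⇒ S=0.
Step 5. [col 2: S + C ≡ C (mod 10)] several values work for C in column 2 (S + C ≡ C (mod 10), carry-in 0); try C=6, so C=6.
Step 6. [col 3: A + V ≡ J (mod 10)] J=2 is one option consistent with column 3 (A + V ≡ J (mod 10), carry-in 0) — take it, so J=2.
Step 7. [col 3: A + V ≡ J (mod 10)] in column 3 we have A+V≡J with carry-in 0; given A=8, J=2 and digits 0,1,2,6,7,8 already taken and all letters distinct, that pins V to 4 ⇒ V=4.
Step 8. [col 4: A + V ≡ X (mod 10)] column 4: given A=8, V=4, carry-in 1, and digits 0,1,2,4,6,7,8 already taken and all letters distinct, A+V≡X (mod 10) forces X=3 ⇒ X=3.
Step 9. [col 6: P + A ≡ V (mod 10)] from column 6 (A=8, V=4, carry-in 1, digits 0,1,2,3,4,6,7,8 already taken and all letters distinct): P must equal 5 ⇒ P=5.

Answer: A=8, C=6, J=2, P=5, R=1, S=0, V=4, W=7, X=3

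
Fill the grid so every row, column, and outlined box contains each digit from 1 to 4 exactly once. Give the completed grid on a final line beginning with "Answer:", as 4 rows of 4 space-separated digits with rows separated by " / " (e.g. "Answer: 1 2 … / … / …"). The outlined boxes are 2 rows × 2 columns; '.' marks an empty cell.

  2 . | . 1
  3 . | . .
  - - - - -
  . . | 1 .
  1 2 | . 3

Step 1. [r1c2∈{4}] only 4 remains possible at r1c2. So r1c2=4.
Step 2. [r2c3∈{2,4}] col 3 places 2 nowhere but r2c3, so r2c3=2.
Step 3. [r2c4∈{4}] only 4 remains possible at r2c4 ⇒ r2c4=4.
Step 4. [r4c3∈{4}] nothing but 4 survives at r4c3. So r4c3=4.
Step 5. [r2c2∈{1}] r2c2 has the single candidate 1 ⇒ r2c2=1.
Step 6. [r3c2∈{3}] r3c2 is down to just 3 ⇒ r3c2=3.
Step 7. [r3c4∈{2}] r3c4 has the single candidate 2 ⇒ r3c4=2.
Step 8. [r1c3∈{3}] only 3 remains possible at r1c3. So r1c3=3.
Step 9. [r3c1∈{4}] r3c1 has the single candidate 4 ⇒ r3c1=4.

Answer: 2 4 3 1 / 3 1 2 4 / 4 3 1 2 / 1 2 4 3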